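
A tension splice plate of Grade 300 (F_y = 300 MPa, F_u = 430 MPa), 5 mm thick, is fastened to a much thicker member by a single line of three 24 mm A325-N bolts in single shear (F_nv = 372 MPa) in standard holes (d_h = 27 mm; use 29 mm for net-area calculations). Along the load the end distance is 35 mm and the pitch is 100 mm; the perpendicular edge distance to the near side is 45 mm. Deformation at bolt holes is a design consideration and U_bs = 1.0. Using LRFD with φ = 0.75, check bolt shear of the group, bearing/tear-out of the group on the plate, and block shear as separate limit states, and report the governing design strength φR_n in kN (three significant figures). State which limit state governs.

Bolt shear: A_b = π·24²/4 = 452.4 mm²; R_n = 372 × 452.4 × 3 × 1 / 1000 = 504.9 kN → 0.75 × 504.9 = 379 kN.
Bearing: edge l_c = 21.5, r_n = 55.47 kN; interior l_c = 73, r_n = 123.8 kN; R_n = 55.47 + 2·123.8 = 303.1 kN → 227 kN.
Block shear: A_gv = 1175, A_nv = 812.5, A_nt = 152.5 mm²; R_n = min(0.6F_uA_nv, 0.6F_yA_gv) + U_bs·F_u·A_nt = 275.2 kN → 206 kN.
Block shear governs: 206 kN.

206 kN (block shear governs)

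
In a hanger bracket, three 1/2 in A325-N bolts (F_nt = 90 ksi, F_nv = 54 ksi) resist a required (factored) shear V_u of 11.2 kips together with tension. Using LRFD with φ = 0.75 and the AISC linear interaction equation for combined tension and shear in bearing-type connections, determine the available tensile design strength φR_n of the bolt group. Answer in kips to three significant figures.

A_b = π·0.5²/4 = 0.1963 in²; f_rv = 11.2 / (3 × 0.1963) = 19.01 ksi.
F'_nt = 1.3 F_nt − (F_nt / φF_nv) f_rv = 1.3·90 − (90/(0.75·54))·19.01 = 74.75 ksi, capped at F_nt → F'_nt = 74.75 ksi.
R_n = F'_nt · A_b · n = 74.75 × 0.1963 × 3 = 44.03 kips.
Design strength φR_n = 0.75 × 44.03 = 33 kips.

33 kips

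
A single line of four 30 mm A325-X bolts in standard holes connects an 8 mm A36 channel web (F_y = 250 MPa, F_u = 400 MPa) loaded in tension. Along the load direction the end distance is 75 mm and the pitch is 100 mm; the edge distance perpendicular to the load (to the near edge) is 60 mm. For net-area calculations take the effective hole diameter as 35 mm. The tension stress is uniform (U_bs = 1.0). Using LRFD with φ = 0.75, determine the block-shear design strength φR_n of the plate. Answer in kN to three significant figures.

Shear plane L_v = 75 + 3·100 = 375 mm; A_gv = 375 × 8 = 3000 mm².
A_nv = (375 − 3.5·35) × 8 = 2020 mm².
A_nt = (60 − 0.5·35) × 8 = 340 mm².
0.6 F_u A_nv = 484.8 kN; 0.6 F_y A_gv = 450 kN → shear yielding governs the shear term.
R_n = 450 + 1.0 × 400 × 340 / 1000 = 586 kN.
Design strength φR_n = 0.75 × 586 = 440 kN.

440 kN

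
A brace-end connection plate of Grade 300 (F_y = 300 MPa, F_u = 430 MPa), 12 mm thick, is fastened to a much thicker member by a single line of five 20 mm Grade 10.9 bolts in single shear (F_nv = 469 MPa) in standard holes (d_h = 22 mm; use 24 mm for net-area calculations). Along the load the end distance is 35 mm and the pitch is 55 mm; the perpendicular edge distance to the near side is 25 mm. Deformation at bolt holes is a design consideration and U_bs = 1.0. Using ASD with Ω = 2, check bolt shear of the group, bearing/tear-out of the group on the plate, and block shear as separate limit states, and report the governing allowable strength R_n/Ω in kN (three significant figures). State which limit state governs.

Bolt shear: A_b = π·20²/4 = 314.2 mm²; R_n = 469 × 314.2 × 5 × 1 / 1000 = 736.7 kN → 736.7 / 2 = 368 kN.
Bearing: edge l_c = 24, r_n = 148.6 kN; interior l_c = 33, r_n = 204.3 kN; R_n = 148.6 + 4·204.3 = 966 kN → 483 kN.
Block shear: A_gv = 3060, A_nv = 1764, A_nt = 156 mm²; R_n = min(0.6F_uA_nv, 0.6F_yA_gv) + U_bs·F_u·A_nt = 522.2 kN → 261 kN.
Block shear governs: 261 kN.

261 kN (block shear governs)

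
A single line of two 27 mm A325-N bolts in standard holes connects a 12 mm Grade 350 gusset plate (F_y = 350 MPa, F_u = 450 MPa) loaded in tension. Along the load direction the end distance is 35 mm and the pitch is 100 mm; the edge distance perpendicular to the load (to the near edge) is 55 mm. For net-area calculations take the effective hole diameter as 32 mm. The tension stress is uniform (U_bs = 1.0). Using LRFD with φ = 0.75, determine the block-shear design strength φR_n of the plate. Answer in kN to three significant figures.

369 kN

Shear plane L_v = 35 + 1·100 = 135 mm; A_gv = 135 × 12 = 1620 mm².
A_nv = (135 − 1.5·32) × 12 = 1044 mm².
A_nt = (55 − 0.5·32) × 12 = 468 mm².
0.6 F_u A_nv = 281.9 kN; 0.6 F_y A_gv = 340.2 kN → shear rupture governs the shear term.
R_n = 281.9 + 1.0 × 450 × 468 / 1000 = 492.5 kN.
Design strength φR_n = 0.75 × 492.5 = 369 kN.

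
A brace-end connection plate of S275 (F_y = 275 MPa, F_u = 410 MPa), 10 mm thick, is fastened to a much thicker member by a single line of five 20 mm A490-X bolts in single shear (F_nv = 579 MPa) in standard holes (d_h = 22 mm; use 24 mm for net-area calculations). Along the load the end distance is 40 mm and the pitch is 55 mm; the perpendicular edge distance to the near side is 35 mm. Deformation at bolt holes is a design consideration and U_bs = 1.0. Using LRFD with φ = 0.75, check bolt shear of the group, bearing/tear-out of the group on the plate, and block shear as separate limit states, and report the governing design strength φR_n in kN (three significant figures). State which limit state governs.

351 kN (block shear governs)

Bolt shear: A_b = π·20²/4 = 314.2 mm²; R_n = 579 × 314.2 × 5 × 1 / 1000 = 909.5 kN → 0.75 × 909.5 = 682 kN.
Bearing: edge l_c = 29, r_n = 142.7 kN; interior l_c = 33, r_n = 162.4 kN; R_n = 142.7 + 4·162.4 = 792.1 kN → 594 kN.
Block shear: A_gv = 2600, A_nv = 1520, A_nt = 230 mm²; R_n = min(0.6F_uA_nv, 0.6F_yA_gv) + U_bs·F_u·A_nt = 468.2 kN → 351 kN.
Block shear governs: 351 kN.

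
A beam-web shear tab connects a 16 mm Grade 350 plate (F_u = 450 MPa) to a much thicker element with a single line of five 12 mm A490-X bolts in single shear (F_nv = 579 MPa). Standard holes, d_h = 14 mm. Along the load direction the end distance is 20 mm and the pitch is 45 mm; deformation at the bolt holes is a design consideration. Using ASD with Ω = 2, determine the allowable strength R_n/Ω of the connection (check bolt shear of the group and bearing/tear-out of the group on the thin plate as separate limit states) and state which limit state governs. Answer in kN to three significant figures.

164 kN (bolt shear governs)

Bolt shear: A_b = π·12²/4 = 113.1 mm²; R_n = 579 × 113.1 × 5 × 1 / 1000 = 327.4 kN → 327.4 / 2 = 164 kN.
Bearing (1.2 l_c t F_u ≤ 2.4 d t F_u): upper limit = 2.4·12·16·450 / 1000 = 207.4 kN.
  Edge l_c = 20 − 14/2 = 13 → r_n = 112.3 kN; interior l_c = 45 − 14 = 31 → r_n = 207.4 kN.
  R_n,bearing = 1·112.3 + 4·207.4 = 941.8 kN → 941.8 / 2 = 471 kN.
Bolt shear governs: 164 kN.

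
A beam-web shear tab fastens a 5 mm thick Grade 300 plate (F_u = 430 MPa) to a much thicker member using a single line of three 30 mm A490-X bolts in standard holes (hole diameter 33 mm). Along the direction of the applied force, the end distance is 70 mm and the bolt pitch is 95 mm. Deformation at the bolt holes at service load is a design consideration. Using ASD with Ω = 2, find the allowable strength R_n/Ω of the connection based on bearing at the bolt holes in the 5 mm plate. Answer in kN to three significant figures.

Per bolt r_n = 1.2 l_c t F_u ≤ 2.4 d t F_u; upper limit = 2.4 × 30 × 5 × 430 / 1000 = 154.8 kN.
Edge bolt: l_c = 70 − 33/2 = 53.5 mm → 1.2 × 53.5 × 5 × 430 / 1000 = 138 → r_n = 138 kN.
Interior bolts: l_c = 95 − 33 = 62 mm → 1.2 × 62 × 5 × 430 / 1000 = 160 → r_n = 154.8 kN.
R_n = 1 × 138 + 2 × 154.8 = 447.6 kN.
Allowable strength R_n/Ω = 447.6 / 2 = 224 kN.

224 kN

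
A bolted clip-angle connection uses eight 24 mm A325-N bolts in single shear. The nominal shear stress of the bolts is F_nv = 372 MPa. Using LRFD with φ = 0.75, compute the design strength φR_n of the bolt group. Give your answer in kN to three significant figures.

A_b = π × 24² / 4 = 452.4 mm².
R_n = F_nv · A_b · n · n_s = 372 × 452.4 × 8 × 1 / 1000 = 1346 kN.
Design strength φR_n = 0.75 × 1346 = 1010 kN.

1010 kN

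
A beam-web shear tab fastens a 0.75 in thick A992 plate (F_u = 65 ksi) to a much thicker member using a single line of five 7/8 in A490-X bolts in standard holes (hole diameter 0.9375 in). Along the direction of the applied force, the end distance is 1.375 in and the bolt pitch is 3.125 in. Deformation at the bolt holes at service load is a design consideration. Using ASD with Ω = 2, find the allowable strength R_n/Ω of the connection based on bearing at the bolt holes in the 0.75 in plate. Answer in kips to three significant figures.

Per bolt r_n = 1.2 l_c t F_u ≤ 2.4 d t F_u; upper limit = 2.4 × 0.875 × 0.75 × 65 = 102.4 kips.
Edge bolt: l_c = 1.375 − 0.9375/2 = 0.9062 in → 1.2 × 0.9062 × 0.75 × 65 = 53.02 → r_n = 53.02 kips.
Interior bolts: l_c = 3.125 − 0.9375 = 2.188 in → 1.2 × 2.188 × 0.75 × 65 = 128 → r_n = 102.4 kips.
R_n = 1 × 53.02 + 4 × 102.4 = 462.5 kips.
Allowable strength R_n/Ω = 462.5 / 2 = 231 kips.

231 kips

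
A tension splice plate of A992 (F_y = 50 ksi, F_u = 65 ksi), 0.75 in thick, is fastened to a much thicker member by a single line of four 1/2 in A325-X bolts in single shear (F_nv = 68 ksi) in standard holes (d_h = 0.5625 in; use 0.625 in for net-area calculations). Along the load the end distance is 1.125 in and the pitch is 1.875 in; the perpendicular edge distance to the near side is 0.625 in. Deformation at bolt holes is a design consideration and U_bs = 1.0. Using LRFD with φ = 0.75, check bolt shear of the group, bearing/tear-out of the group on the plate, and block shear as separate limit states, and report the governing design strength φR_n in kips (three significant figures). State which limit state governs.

Bolt shear: A_b = π·0.5²/4 = 0.1963 in²; R_n = 68 × 0.1963 × 4 × 1 = 53.41 kips → 0.75 × 53.41 = 40.1 kips.
Bearing: edge l_c = 0.8438, r_n = 49.36 kips; interior l_c = 1.312, r_n = 58.5 kips; R_n = 49.36 + 3·58.5 = 224.9 kips → 169 kips.
Block shear: A_gv = 5.062, A_nv = 3.422, A_nt = 0.2344 in²; R_n = min(0.6F_uA_nv, 0.6F_yA_gv) + U_bs·F_u·A_nt = 148.7 kips → 112 kips.
Bolt shear governs: 40.1 kips.

40.1 kips (bolt shear governs)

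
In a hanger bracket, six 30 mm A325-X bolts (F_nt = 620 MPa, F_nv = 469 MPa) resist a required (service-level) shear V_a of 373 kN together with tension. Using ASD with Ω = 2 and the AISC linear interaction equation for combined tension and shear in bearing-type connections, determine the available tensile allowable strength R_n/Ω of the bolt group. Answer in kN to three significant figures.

A_b = π·30²/4 = 706.9 mm²; f_rv = 373 × 1000 / (6 × 706.9) = 87.95 MPa.
F'_nt = 1.3 F_nt − (Ω F_nt / F_nv) f_rv = 1.3·620 − (2·620/469)·87.95 = 573.5 MPa, capped at F_nt → F'_nt = 573.5 MPa.
R_n = F'_nt · A_b · n = 573.5 × 706.9 × 6 / 1000 = 2432 kN.
Allowable strength R_n/Ω = 2432 / 2 = 1220 kN.

1220 kN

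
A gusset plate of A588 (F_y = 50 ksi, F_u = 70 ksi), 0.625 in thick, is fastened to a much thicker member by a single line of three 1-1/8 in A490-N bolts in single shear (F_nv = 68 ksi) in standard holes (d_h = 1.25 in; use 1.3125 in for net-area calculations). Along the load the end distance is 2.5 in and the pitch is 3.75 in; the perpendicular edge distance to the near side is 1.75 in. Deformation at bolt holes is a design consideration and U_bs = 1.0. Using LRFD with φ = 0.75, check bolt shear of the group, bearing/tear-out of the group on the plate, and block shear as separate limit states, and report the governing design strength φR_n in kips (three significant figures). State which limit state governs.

152 kips (bolt shear governs)

Bolt shear: A_b = π·1.125²/4 = 0.994 in²; R_n = 68 × 0.994 × 3 × 1 = 202.8 kips → 0.75 × 202.8 = 152 kips.
Bearing: edge l_c = 1.875, r_n = 98.44 kips; interior l_c = 2.5, r_n = 118.1 kips; R_n = 98.44 + 2·118.1 = 334.7 kips → 251 kips.
Block shear: A_gv = 6.25, A_nv = 4.199, A_nt = 0.6836 in²; R_n = min(0.6F_uA_nv, 0.6F_yA_gv) + U_bs·F_u·A_nt = 224.2 kips → 168 kips.
Bolt shear governs: 152 kips.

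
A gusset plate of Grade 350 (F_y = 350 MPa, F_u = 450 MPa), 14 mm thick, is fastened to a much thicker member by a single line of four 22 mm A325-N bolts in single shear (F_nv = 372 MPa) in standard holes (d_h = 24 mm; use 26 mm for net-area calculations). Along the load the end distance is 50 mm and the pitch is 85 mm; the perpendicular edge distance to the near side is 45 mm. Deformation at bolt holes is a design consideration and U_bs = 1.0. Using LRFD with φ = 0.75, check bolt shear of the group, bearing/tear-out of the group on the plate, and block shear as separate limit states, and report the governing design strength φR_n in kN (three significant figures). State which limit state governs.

Bolt shear: A_b = π·22²/4 = 380.1 mm²; R_n = 372 × 380.1 × 4 × 1 / 1000 = 565.6 kN → 0.75 × 565.6 = 424 kN.
Bearing: edge l_c = 38, r_n = 287.3 kN; interior l_c = 61, r_n = 332.6 kN; R_n = 287.3 + 3·332.6 = 1285 kN → 964 kN.
Block shear: A_gv = 4270, A_nv = 2996, A_nt = 448 mm²; R_n = min(0.6F_uA_nv, 0.6F_yA_gv) + U_bs·F_u·A_nt = 1011 kN → 758 kN.
Bolt shear governs: 424 kN.

424 kN (bolt shear governs)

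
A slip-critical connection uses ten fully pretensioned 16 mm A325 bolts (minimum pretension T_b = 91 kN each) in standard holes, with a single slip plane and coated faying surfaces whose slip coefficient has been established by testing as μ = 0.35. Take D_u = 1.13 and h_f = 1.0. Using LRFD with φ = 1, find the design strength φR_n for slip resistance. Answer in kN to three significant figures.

360 kN

R_n = μ · D_u · h_f · T_b · n_s · n_b = 0.35 × 1.13 × 1.0 × 91 × 1 × 10 = 359.9 kN.
Design strength φR_n = 1 × 359.9 = 360 kN.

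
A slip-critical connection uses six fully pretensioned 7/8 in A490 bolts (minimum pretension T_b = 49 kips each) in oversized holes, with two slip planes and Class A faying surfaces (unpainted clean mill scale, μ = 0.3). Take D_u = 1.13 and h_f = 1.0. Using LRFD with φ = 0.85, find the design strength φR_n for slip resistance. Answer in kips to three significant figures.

R_n = μ · D_u · h_f · T_b · n_s · n_b = 0.3 × 1.13 × 1.0 × 49 × 2 × 6 = 199.3 kips.
Design strength φR_n = 0.85 × 199.3 = 169 kips.

169 kips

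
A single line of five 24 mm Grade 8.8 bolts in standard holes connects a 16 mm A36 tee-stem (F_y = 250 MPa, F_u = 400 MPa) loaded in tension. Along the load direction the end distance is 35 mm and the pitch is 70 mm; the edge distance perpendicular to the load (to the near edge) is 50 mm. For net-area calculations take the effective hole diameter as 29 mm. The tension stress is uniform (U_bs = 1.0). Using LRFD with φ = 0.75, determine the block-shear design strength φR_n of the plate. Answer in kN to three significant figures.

702 kN

Shear plane L_v = 35 + 4·70 = 315 mm; A_gv = 315 × 16 = 5040 mm².
A_nv = (315 − 4.5·29) × 16 = 2952 mm².
A_nt = (50 − 0.5·29) × 16 = 568 mm².
0.6 F_u A_nv = 708.5 kN; 0.6 F_y A_gv = 756 kN → shear rupture governs the shear term.
R_n = 708.5 + 1.0 × 400 × 568 / 1000 = 935.7 kN.
Design strength φR_n = 0.75 × 935.7 = 702 kN.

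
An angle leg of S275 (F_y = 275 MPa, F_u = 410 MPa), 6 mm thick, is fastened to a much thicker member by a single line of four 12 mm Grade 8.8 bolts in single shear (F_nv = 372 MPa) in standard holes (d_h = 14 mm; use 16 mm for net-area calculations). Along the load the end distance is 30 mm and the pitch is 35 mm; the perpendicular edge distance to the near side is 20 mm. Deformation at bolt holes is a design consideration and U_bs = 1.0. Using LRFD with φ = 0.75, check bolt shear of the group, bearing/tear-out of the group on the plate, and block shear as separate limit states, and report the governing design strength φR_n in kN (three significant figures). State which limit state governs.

110 kN (block shear governs)

Bolt shear: A_b = π·12²/4 = 113.1 mm²; R_n = 372 × 113.1 × 4 × 1 / 1000 = 168.3 kN → 0.75 × 168.3 = 126 kN.
Bearing: edge l_c = 23, r_n = 67.9 kN; interior l_c = 21, r_n = 61.99 kN; R_n = 67.9 + 3·61.99 = 253.9 kN → 190 kN.
Block shear: A_gv = 810, A_nv = 474, A_nt = 72 mm²; R_n = min(0.6F_uA_nv, 0.6F_yA_gv) + U_bs·F_u·A_nt = 146.1 kN → 110 kN.
Block shear governs: 110 kN.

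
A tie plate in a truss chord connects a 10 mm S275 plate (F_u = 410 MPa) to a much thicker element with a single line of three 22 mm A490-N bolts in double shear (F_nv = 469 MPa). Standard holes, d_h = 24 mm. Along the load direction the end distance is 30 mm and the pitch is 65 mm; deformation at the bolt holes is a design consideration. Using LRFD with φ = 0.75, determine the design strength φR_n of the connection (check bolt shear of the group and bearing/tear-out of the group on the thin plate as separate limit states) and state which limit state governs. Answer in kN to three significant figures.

369 kN (bearing governs)

Bolt shear: A_b = π·22²/4 = 380.1 mm²; R_n = 469 × 380.1 × 3 × 2 / 1000 = 1070 kN → 0.75 × 1070 = 802 kN.
Bearing (1.2 l_c t F_u ≤ 2.4 d t F_u): upper limit = 2.4·22·10·410 / 1000 = 216.5 kN.
  Edge l_c = 30 − 24/2 = 18 → r_n = 88.56 kN; interior l_c = 65 − 24 = 41 → r_n = 201.7 kN.
  R_n,bearing = 1·88.56 + 2·201.7 = 492 kN → 0.75 × 492 = 369 kN.
Bearing governs: 369 kN.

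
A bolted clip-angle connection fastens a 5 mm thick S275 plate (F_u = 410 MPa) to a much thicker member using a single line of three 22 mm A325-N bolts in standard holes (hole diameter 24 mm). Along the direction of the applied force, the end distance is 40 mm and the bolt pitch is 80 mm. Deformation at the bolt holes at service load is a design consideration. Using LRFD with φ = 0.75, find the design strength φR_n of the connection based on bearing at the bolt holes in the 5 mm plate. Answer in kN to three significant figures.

Per bolt r_n = 1.2 l_c t F_u ≤ 2.4 d t F_u; upper limit = 2.4 × 22 × 5 × 410 / 1000 = 108.2 kN.
Edge bolt: l_c = 40 − 24/2 = 28 mm → 1.2 × 28 × 5 × 410 / 1000 = 68.88 → r_n = 68.88 kN.
Interior bolts: l_c = 80 − 24 = 56 mm → 1.2 × 56 × 5 × 410 / 1000 = 137.8 → r_n = 108.2 kN.
R_n = 1 × 68.88 + 2 × 108.2 = 285.4 kN.
Design strength φR_n = 0.75 × 285.4 = 214 kN.

214 kN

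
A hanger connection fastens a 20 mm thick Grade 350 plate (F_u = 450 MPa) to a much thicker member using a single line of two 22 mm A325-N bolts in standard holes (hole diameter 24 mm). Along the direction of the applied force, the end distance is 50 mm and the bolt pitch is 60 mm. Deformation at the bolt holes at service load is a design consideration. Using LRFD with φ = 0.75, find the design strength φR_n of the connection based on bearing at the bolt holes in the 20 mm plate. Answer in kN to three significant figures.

Per bolt r_n = 1.2 l_c t F_u ≤ 2.4 d t F_u; upper limit = 2.4 × 22 × 20 × 450 / 1000 = 475.2 kN.
Edge bolt: l_c = 50 − 24/2 = 38 mm → 1.2 × 38 × 20 × 450 / 1000 = 410.4 → r_n = 410.4 kN.
Interior bolts: l_c = 60 − 24 = 36 mm → 1.2 × 36 × 20 × 450 / 1000 = 388.8 → r_n = 388.8 kN.
R_n = 1 × 410.4 + 1 × 388.8 = 799.2 kN.
Design strength φR_n = 0.75 × 799.2 = 599 kN.

599 kN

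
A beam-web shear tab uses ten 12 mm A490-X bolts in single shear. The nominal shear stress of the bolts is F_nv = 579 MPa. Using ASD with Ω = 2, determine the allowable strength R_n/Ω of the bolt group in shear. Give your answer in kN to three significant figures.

327 kN

A_b = π × 12² / 4 = 113.1 mm².
R_n = F_nv · A_b · n · n_s = 579 × 113.1 × 10 × 1 / 1000 = 654.8 kN.
Allowable strength R_n/Ω = 654.8 / 2 = 327 kN.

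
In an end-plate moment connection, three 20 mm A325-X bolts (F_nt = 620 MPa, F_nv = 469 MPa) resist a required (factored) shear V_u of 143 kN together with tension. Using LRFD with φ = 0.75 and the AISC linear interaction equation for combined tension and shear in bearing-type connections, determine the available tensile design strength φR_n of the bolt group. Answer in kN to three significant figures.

381 kN

A_b = π·20²/4 = 314.2 mm²; f_rv = 143 × 1000 / (3 × 314.2) = 151.7 MPa.
F'_nt = 1.3 F_nt − (F_nt / φF_nv) f_rv = 1.3·620 − (620/(0.75·469))·151.7 = 538.6 MPa, capped at F_nt → F'_nt = 538.6 MPa.
R_n = F'_nt · A_b · n = 538.6 × 314.2 × 3 / 1000 = 507.6 kN.
Design strength φR_n = 0.75 × 507.6 = 381 kN.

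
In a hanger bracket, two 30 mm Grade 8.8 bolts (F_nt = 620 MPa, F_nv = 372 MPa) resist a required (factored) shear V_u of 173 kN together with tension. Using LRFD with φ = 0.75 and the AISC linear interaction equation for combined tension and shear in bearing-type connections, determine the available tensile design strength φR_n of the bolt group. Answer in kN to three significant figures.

566 kN

A_b = π·30²/4 = 706.9 mm²; f_rv = 173 × 1000 / (2 × 706.9) = 122.4 MPa.
F'_nt = 1.3 F_nt − (F_nt / φF_nv) f_rv = 1.3·620 − (620/(0.75·372))·122.4 = 534.1 MPa, capped at F_nt → F'_nt = 534.1 MPa.
R_n = F'_nt · A_b · n = 534.1 × 706.9 × 2 / 1000 = 755 kN.
Design strength φR_n = 0.75 × 755 = 566 kN.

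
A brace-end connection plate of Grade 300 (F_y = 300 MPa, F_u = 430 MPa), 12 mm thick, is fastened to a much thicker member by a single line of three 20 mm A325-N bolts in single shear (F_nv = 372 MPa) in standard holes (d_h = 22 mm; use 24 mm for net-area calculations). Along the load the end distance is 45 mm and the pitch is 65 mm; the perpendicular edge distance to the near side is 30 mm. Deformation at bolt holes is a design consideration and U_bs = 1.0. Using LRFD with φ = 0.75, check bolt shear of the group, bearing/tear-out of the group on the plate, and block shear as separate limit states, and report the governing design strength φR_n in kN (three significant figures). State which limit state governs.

263 kN (bolt shear governs)

Bolt shear: A_b = π·20²/4 = 314.2 mm²; R_n = 372 × 314.2 × 3 × 1 / 1000 = 350.6 kN → 0.75 × 350.6 = 263 kN.
Bearing: edge l_c = 34, r_n = 210.5 kN; interior l_c = 43, r_n = 247.7 kN; R_n = 210.5 + 2·247.7 = 705.9 kN → 529 kN.
Block shear: A_gv = 2100, A_nv = 1380, A_nt = 216 mm²; R_n = min(0.6F_uA_nv, 0.6F_yA_gv) + U_bs·F_u·A_nt = 448.9 kN → 337 kN.
Bolt shear governs: 263 kN.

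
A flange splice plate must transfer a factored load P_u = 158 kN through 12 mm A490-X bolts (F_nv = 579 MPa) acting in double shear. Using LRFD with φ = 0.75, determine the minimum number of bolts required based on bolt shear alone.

A_b = π·12²/4 = 113.1 mm².
Per-bolt design strength φR_n = 0.75 × 579 × 113.1 × 2 / 1000 = 98.23 kN.
n ≥ 158 / 98.23 = 1.609 → use 2 bolts.

2 bolts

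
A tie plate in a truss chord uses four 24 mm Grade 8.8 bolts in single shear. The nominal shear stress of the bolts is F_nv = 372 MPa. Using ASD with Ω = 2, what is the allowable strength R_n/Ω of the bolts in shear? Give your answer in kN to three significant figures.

A_b = π × 24² / 4 = 452.4 mm².
R_n = F_nv · A_b · n · n_s = 372 × 452.4 × 4 × 1 / 1000 = 673.2 kN.
Allowable strength R_n/Ω = 673.2 / 2 = 337 kN.

337 kN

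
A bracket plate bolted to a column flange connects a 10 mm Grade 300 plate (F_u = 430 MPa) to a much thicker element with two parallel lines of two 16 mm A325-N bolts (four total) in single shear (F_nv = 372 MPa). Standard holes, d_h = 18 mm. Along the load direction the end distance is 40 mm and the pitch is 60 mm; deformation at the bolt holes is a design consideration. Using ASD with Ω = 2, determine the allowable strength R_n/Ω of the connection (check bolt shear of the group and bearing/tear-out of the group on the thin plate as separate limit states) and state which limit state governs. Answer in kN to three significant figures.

Bolt shear: A_b = π·16²/4 = 201.1 mm²; R_n = 372 × 201.1 × 4 × 1 / 1000 = 299.2 kN → 299.2 / 2 = 150 kN.
Bearing (1.2 l_c t F_u ≤ 2.4 d t F_u): upper limit = 2.4·16·10·430 / 1000 = 165.1 kN.
  Edge l_c = 40 − 18/2 = 31 → r_n = 160 kN; interior l_c = 60 − 18 = 42 → r_n = 165.1 kN.
  R_n,bearing = 2·160 + 2·165.1 = 650.2 kN → 650.2 / 2 = 325 kN.
Bolt shear governs: 150 kN.

150 kN (bolt shear governs)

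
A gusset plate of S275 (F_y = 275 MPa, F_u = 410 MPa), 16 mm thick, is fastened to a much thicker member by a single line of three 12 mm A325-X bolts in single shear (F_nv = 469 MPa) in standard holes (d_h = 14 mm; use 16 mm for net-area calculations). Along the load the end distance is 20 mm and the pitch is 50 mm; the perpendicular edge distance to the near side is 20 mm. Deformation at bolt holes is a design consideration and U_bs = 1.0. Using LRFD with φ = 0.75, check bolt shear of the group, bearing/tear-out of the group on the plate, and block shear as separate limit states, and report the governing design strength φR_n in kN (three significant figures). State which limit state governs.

119 kN (bolt shear governs)

Bolt shear: A_b = π·12²/4 = 113.1 mm²; R_n = 469 × 113.1 × 3 × 1 / 1000 = 159.1 kN → 0.75 × 159.1 = 119 kN.
Bearing: edge l_c = 13, r_n = 102.3 kN; interior l_c = 36, r_n = 188.9 kN; R_n = 102.3 + 2·188.9 = 480.2 kN → 360 kN.
Block shear: A_gv = 1920, A_nv = 1280, A_nt = 192 mm²; R_n = min(0.6F_uA_nv, 0.6F_yA_gv) + U_bs·F_u·A_nt = 393.6 kN → 295 kN.
Bolt shear governs: 119 kN.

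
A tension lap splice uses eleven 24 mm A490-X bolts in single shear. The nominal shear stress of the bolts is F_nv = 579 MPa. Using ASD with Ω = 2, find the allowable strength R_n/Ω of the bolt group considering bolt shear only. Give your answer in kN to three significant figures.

A_b = π × 24² / 4 = 452.4 mm².
R_n = F_nv · A_b · n · n_s = 579 × 452.4 × 11 × 1 / 1000 = 2881 kN.
Allowable strength R_n/Ω = 2881 / 2 = 1440 kN.

1440 kN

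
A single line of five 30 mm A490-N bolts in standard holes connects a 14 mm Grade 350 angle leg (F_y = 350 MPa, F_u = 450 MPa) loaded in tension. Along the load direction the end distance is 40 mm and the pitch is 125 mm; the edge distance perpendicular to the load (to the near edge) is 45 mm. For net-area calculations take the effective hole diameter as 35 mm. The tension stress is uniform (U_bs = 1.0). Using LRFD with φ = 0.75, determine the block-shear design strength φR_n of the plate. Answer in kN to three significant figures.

1210 kN

Shear plane L_v = 40 + 4·125 = 540 mm; A_gv = 540 × 14 = 7560 mm².
A_nv = (540 − 4.5·35) × 14 = 5355 mm².
A_nt = (45 − 0.5·35) × 14 = 385 mm².
0.6 F_u A_nv = 1446 kN; 0.6 F_y A_gv = 1588 kN → shear rupture governs the shear term.
R_n = 1446 + 1.0 × 450 × 385 / 1000 = 1619 kN.
Design strength φR_n = 0.75 × 1619 = 1210 kN.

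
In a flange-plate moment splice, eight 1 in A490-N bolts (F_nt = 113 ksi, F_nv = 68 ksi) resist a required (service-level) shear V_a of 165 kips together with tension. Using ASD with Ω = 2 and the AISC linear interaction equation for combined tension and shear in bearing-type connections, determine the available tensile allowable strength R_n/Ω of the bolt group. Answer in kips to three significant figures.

187 kips

A_b = π·1²/4 = 0.7854 in²; f_rv = 165 / (8 × 0.7854) = 26.26 ksi.
F'_nt = 1.3 F_nt − (Ω F_nt / F_nv) f_rv = 1.3·113 − (2·113/68)·26.26 = 59.62 ksi, capped at F_nt → F'_nt = 59.62 ksi.
R_n = F'_nt · A_b · n = 59.62 × 0.7854 × 8 = 374.6 kips.
Allowable strength R_n/Ω = 374.6 / 2 = 187 kips.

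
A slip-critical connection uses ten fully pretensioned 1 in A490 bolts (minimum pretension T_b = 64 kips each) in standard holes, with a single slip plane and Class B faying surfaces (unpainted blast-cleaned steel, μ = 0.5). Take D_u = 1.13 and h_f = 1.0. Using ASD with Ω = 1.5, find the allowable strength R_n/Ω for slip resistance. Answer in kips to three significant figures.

241 kips

R_n = μ · D_u · h_f · T_b · n_s · n_b = 0.5 × 1.13 × 1.0 × 64 × 1 × 10 = 361.6 kips.
Allowable strength R_n/Ω = 361.6 / 1.5 = 241 kips.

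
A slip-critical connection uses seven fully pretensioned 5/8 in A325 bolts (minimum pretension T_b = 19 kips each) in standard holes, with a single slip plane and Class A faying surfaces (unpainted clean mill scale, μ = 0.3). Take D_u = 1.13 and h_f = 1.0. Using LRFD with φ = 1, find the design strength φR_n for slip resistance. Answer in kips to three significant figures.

45.1 kips

R_n = μ · D_u · h_f · T_b · n_s · n_b = 0.3 × 1.13 × 1.0 × 19 × 1 × 7 = 45.09 kips.
Design strength φR_n = 1 × 45.09 = 45.1 kips.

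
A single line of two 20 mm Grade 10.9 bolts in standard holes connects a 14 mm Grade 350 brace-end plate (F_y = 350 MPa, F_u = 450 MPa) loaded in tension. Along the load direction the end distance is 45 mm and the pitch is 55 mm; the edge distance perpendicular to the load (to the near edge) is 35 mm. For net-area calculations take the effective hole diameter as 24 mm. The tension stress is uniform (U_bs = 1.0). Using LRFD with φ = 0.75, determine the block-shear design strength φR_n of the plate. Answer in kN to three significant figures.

Shear plane L_v = 45 + 1·55 = 100 mm; A_gv = 100 × 14 = 1400 mm².
A_nv = (100 − 1.5·24) × 14 = 896 mm².
A_nt = (35 − 0.5·24) × 14 = 322 mm².
0.6 F_u A_nv = 241.9 kN; 0.6 F_y A_gv = 294 kN → shear rupture governs the shear term.
R_n = 241.9 + 1.0 × 450 × 322 / 1000 = 386.8 kN.
Design strength φR_n = 0.75 × 386.8 = 290 kN.

290 kN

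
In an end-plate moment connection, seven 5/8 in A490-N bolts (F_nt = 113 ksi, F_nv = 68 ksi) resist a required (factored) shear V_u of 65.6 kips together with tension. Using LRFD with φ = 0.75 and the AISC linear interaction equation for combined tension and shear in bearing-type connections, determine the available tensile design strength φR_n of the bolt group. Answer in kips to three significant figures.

A_b = π·0.625²/4 = 0.3068 in²; f_rv = 65.6 / (7 × 0.3068) = 30.55 ksi.
F'_nt = 1.3 F_nt − (F_nt / φF_nv) f_rv = 1.3·113 − (113/(0.75·68))·30.55 = 79.22 ksi, capped at F_nt → F'_nt = 79.22 ksi.
R_n = F'_nt · A_b · n = 79.22 × 0.3068 × 7 = 170.1 kips.
Design strength φR_n = 0.75 × 170.1 = 128 kips.

128 kips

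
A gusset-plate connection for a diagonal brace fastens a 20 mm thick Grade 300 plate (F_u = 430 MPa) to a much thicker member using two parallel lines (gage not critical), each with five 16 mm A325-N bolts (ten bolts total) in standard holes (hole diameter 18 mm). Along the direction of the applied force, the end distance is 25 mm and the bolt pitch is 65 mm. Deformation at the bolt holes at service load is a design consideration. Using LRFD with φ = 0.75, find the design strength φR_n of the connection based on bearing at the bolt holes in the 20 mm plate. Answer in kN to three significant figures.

Per bolt r_n = 1.2 l_c t F_u ≤ 2.4 d t F_u; upper limit = 2.4 × 16 × 20 × 430 / 1000 = 330.2 kN.
Edge bolt: l_c = 25 − 18/2 = 16 mm → 1.2 × 16 × 20 × 430 / 1000 = 165.1 → r_n = 165.1 kN.
Interior bolts: l_c = 65 − 18 = 47 mm → 1.2 × 47 × 20 × 430 / 1000 = 485 → r_n = 330.2 kN.
R_n = 2 × 165.1 + 8 × 330.2 = 2972 kN.
Design strength φR_n = 0.75 × 2972 = 2230 kN.

2230 kN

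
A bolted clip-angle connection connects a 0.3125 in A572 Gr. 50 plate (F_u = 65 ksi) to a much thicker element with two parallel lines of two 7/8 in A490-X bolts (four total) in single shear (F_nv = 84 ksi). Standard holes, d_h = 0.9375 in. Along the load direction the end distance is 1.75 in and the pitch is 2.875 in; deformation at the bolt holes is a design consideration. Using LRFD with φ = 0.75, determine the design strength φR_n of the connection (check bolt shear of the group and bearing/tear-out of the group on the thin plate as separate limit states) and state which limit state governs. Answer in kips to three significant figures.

Bolt shear: A_b = π·0.875²/4 = 0.6013 in²; R_n = 84 × 0.6013 × 4 × 1 = 202 kips → 0.75 × 202 = 152 kips.
Bearing (1.2 l_c t F_u ≤ 2.4 d t F_u): upper limit = 2.4·0.875·0.3125·65 = 42.66 kips.
  Edge l_c = 1.75 − 0.9375/2 = 1.281 → r_n = 31.23 kips; interior l_c = 2.875 − 0.9375 = 1.938 → r_n = 42.66 kips.
  R_n,bearing = 2·31.23 + 2·42.66 = 147.8 kips → 0.75 × 147.8 = 111 kips.
Bearing governs: 111 kips.

111 kips (bearing governs)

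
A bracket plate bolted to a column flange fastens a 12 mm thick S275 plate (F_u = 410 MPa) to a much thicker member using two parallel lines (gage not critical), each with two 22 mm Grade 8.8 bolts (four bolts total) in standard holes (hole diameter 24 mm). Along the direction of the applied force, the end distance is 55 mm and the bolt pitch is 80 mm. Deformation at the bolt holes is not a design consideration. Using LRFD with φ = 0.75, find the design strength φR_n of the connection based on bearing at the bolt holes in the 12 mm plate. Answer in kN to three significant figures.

963 kN

Per bolt r_n = 1.5 l_c t F_u ≤ 3.0 d t F_u; upper limit = 3.0 × 22 × 12 × 410 / 1000 = 324.7 kN.
Edge bolt: l_c = 55 − 24/2 = 43 mm → 1.5 × 43 × 12 × 410 / 1000 = 317.3 → r_n = 317.3 kN.
Interior bolts: l_c = 80 − 24 = 56 mm → 1.5 × 56 × 12 × 410 / 1000 = 413.3 → r_n = 324.7 kN.
R_n = 2 × 317.3 + 2 × 324.7 = 1284 kN.
Design strength φR_n = 0.75 × 1284 = 963 kN.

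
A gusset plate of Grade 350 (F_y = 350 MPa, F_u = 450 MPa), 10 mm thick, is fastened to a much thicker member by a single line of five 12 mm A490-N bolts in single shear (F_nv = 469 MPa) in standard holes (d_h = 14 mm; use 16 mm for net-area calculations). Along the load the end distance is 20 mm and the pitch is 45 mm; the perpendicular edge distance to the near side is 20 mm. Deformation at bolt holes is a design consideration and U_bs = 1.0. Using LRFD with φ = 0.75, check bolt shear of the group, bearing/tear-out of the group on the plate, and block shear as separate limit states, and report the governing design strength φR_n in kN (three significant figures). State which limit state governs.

199 kN (bolt shear governs)

Bolt shear: A_b = π·12²/4 = 113.1 mm²; R_n = 469 × 113.1 × 5 × 1 / 1000 = 265.2 kN → 0.75 × 265.2 = 199 kN.
Bearing: edge l_c = 13, r_n = 70.2 kN; interior l_c = 31, r_n = 129.6 kN; R_n = 70.2 + 4·129.6 = 588.6 kN → 441 kN.
Block shear: A_gv = 2000, A_nv = 1280, A_nt = 120 mm²; R_n = min(0.6F_uA_nv, 0.6F_yA_gv) + U_bs·F_u·A_nt = 399.6 kN → 300 kN.
Bolt shear governs: 199 kN.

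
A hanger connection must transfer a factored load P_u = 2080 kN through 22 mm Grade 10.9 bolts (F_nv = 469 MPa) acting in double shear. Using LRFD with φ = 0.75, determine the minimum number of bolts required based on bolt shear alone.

A_b = π·22²/4 = 380.1 mm².
Per-bolt design strength φR_n = 0.75 × 469 × 380.1 × 2 / 1000 = 267.4 kN.
n ≥ 2080 / 267.4 = 7.778 → use 8 bolts.

8 bolts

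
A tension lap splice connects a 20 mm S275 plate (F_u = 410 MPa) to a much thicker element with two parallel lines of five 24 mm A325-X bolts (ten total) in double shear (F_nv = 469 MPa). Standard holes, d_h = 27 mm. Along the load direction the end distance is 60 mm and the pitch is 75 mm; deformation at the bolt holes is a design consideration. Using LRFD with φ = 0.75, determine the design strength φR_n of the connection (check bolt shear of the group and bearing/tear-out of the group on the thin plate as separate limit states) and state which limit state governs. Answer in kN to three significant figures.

3180 kN (bolt shear governs)

Bolt shear: A_b = π·24²/4 = 452.4 mm²; R_n = 469 × 452.4 × 10 × 2 / 1000 = 4243 kN → 0.75 × 4243 = 3180 kN.
Bearing (1.2 l_c t F_u ≤ 2.4 d t F_u): upper limit = 2.4·24·20·410 / 1000 = 472.3 kN.
  Edge l_c = 60 − 27/2 = 46.5 → r_n = 457.6 kN; interior l_c = 75 − 27 = 48 → r_n = 472.3 kN.
  R_n,bearing = 2·457.6 + 8·472.3 = 4694 kN → 0.75 × 4694 = 3520 kN.
Bolt shear governs: 3180 kN.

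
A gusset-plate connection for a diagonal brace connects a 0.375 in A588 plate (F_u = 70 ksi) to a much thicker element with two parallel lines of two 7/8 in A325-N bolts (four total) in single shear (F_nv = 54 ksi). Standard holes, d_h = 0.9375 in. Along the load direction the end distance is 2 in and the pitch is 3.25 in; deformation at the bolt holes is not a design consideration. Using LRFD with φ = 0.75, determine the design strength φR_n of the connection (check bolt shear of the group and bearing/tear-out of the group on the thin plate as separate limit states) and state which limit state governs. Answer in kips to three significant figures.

97.4 kips (bolt shear governs)

Bolt shear: A_b = π·0.875²/4 = 0.6013 in²; R_n = 54 × 0.6013 × 4 × 1 = 129.9 kips → 0.75 × 129.9 = 97.4 kips.
Bearing (1.5 l_c t F_u ≤ 3.0 d t F_u): upper limit = 3.0·0.875·0.375·70 = 68.91 kips.
  Edge l_c = 2 − 0.9375/2 = 1.531 → r_n = 60.29 kips; interior l_c = 3.25 − 0.9375 = 2.312 → r_n = 68.91 kips.
  R_n,bearing = 2·60.29 + 2·68.91 = 258.4 kips → 0.75 × 258.4 = 194 kips.
Bolt shear governs: 97.4 kips.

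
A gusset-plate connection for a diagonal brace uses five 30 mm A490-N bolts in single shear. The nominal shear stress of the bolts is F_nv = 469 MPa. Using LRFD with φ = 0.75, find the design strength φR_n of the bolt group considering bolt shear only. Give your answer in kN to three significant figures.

1240 kN

A_b = π × 30² / 4 = 706.9 mm².
R_n = F_nv · A_b · n · n_s = 469 × 706.9 × 5 × 1 / 1000 = 1658 kN.
Design strength φR_n = 0.75 × 1658 = 1240 kN.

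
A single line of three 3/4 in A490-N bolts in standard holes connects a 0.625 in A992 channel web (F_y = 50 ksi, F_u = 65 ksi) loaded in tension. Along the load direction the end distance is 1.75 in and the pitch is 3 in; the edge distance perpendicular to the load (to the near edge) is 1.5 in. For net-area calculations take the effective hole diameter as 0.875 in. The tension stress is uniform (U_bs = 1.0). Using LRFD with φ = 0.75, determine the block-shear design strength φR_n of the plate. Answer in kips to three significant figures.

134 kips

Shear plane L_v = 1.75 + 2·3 = 7.75 in; A_gv = 7.75 × 0.625 = 4.844 in².
A_nv = (7.75 − 2.5·0.875) × 0.625 = 3.477 in².
A_nt = (1.5 − 0.5·0.875) × 0.625 = 0.6641 in².
0.6 F_u A_nv = 135.6 kips; 0.6 F_y A_gv = 145.3 kips → shear rupture governs the shear term.
R_n = 135.6 + 1.0 × 65 × 0.6641 = 178.8 kips.
Design strength φR_n = 0.75 × 178.8 = 134 kips.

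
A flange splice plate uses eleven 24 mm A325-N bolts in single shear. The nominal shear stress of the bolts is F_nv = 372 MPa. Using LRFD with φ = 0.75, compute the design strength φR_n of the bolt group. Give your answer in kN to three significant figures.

1390 kN

A_b = π × 24² / 4 = 452.4 mm².
R_n = F_nv · A_b · n · n_s = 372 × 452.4 × 11 × 1 / 1000 = 1851 kN.
Design strength φR_n = 0.75 × 1851 = 1390 kN.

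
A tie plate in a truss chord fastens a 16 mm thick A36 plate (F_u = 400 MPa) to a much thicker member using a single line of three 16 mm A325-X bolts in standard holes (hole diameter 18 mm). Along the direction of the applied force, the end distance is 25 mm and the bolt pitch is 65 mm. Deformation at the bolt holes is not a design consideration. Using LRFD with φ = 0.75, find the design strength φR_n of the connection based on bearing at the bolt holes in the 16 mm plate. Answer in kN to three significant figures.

576 kN

Per bolt r_n = 1.5 l_c t F_u ≤ 3.0 d t F_u; upper limit = 3.0 × 16 × 16 × 400 / 1000 = 307.2 kN.
Edge bolt: l_c = 25 − 18/2 = 16 mm → 1.5 × 16 × 16 × 400 / 1000 = 153.6 → r_n = 153.6 kN.
Interior bolts: l_c = 65 − 18 = 47 mm → 1.5 × 47 × 16 × 400 / 1000 = 451.2 → r_n = 307.2 kN.
R_n = 1 × 153.6 + 2 × 307.2 = 768 kN.
Design strength φR_n = 0.75 × 768 = 576 kN.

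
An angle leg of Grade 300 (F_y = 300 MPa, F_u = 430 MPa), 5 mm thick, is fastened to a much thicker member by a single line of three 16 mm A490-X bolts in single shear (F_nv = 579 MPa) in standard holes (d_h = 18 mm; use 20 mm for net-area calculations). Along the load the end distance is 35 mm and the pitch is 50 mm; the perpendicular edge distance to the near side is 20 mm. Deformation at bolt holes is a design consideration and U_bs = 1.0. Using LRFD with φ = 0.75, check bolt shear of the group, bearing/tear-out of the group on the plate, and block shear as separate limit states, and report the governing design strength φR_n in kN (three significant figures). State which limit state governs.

98.4 kN (block shear governs)

Bolt shear: A_b = π·16²/4 = 201.1 mm²; R_n = 579 × 201.1 × 3 × 1 / 1000 = 349.2 kN → 0.75 × 349.2 = 262 kN.
Bearing: edge l_c = 26, r_n = 67.08 kN; interior l_c = 32, r_n = 82.56 kN; R_n = 67.08 + 2·82.56 = 232.2 kN → 174 kN.
Block shear: A_gv = 675, A_nv = 425, A_nt = 50 mm²; R_n = min(0.6F_uA_nv, 0.6F_yA_gv) + U_bs·F_u·A_nt = 131.2 kN → 98.4 kN.
Block shear governs: 98.4 kN.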